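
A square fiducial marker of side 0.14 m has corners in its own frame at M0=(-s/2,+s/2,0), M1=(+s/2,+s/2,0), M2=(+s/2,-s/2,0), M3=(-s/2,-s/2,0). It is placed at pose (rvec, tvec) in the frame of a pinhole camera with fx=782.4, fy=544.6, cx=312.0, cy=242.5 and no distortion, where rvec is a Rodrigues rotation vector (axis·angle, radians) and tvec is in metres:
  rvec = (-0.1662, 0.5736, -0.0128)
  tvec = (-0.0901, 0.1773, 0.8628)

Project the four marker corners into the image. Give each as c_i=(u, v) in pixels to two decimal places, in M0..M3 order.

Intrinsics K: fx=782.4, fy=544.6, cx=312.0, cy=242.5
Marker side s = 0.14 m; corners in marker frame (Z=0):
  M0 = (-0.0700, +0.0700, 0)
  M1 = (+0.0700, +0.0700, 0)
  M2 = (+0.0700, -0.0700, 0)
  M3 = (-0.0700, -0.0700, 0)
rvec = (-0.1662, 0.5736, -0.0128), |rvec| = θ = 0.59733 rad = 34.224°
Rodrigues: sinθ=0.56244, 1−cosθ=0.17316; R = I + sinθ·[k]× + (1−cosθ)·[k]×²:
    [+0.84025 -0.03421 +0.54113]
    [-0.05832 +0.98652 +0.15293]
    [-0.53906 -0.16005 +0.82692]
t = (-0.0901, 0.1773, 0.8628) m
M0: Pc = R·M0+t = (-0.15131, +0.25044, +0.88933); u = 782.4·(-0.15131)/0.88933 + 312.0 = 178.8812, v = 544.6·(+0.25044)/0.88933 + 242.5 = 395.8611
M1: Pc = R·M1+t = (-0.03368, +0.24227, +0.81386); u = 782.4·(-0.03368)/0.81386 + 312.0 = 279.6242, v = 544.6·(+0.24227)/0.81386 + 242.5 = 404.6188
M2: Pc = R·M2+t = (-0.02889, +0.10416, +0.83627); u = 782.4·(-0.02889)/0.83627 + 312.0 = 284.9730, v = 544.6·(+0.10416)/0.83627 + 242.5 = 310.3327
M3: Pc = R·M3+t = (-0.14652, +0.11233, +0.91174); u = 782.4·(-0.14652)/0.91174 + 312.0 = 186.2632, v = 544.6·(+0.11233)/0.91174 + 242.5 = 309.5948

c0=(178.88, 395.86) c1=(279.62, 404.62) c2=(284.97, 310.33) c3=(186.26, 309.59)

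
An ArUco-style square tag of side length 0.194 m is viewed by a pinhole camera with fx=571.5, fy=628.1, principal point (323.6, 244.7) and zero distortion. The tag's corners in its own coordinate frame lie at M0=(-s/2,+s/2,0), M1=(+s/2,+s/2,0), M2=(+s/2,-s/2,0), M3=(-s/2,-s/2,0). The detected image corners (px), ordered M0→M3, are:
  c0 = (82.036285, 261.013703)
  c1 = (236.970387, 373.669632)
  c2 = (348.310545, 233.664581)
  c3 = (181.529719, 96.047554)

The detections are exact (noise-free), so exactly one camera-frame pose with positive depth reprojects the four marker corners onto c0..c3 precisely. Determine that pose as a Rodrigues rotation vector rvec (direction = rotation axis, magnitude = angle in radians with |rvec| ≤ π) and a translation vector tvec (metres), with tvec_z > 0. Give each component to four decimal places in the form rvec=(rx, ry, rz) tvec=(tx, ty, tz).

Intrinsics K: fx=571.5, fy=628.1, cx=323.6, cy=244.7
Marker side s = 0.194 m; corners in marker frame (Z=0):
  M0 = (-0.0970, +0.0970, 0)
  M1 = (+0.0970, +0.0970, 0)
  M2 = (+0.0970, -0.0970, 0)
  M3 = (-0.0970, -0.0970, 0)
Detected image corners:
  c0 = (82.036285, 261.013703) px
  c1 = (236.970387, 373.669632) px
  c2 = (348.310545, 233.664581) px
  c3 = (181.529719, 96.047554) px
Planar DLT: solve 8×8 A·h = b for H (H[2,2]=1):
  H  [+900.81480 -415.71555 +211.81136]
  H  [+724.69585 +930.06199 +247.68446]
  H  [+0.34611 +0.60645 +1.00000]
B = K⁻¹H; ‖b₁‖=1.750184, ‖b₂‖=1.750184; λ = 2/(‖b₁‖+‖b₂‖) = 0.571368, sign → tz>0 ⇒ λ=+0.571368
r₁ = λ·B[:,0] = (+0.78863,+0.58220,+0.19776); r₂ = λ·B[:,1] = (-0.61182,+0.71106,+0.34650)
r₃ = r₁×r₂ = (+0.06112,-0.39426,+0.91697); SVD([r₁ r₂ r₃]) → R = UVᵀ:
  R  [+0.78863 -0.61182 +0.06112]
  R  [+0.58220 +0.71106 -0.39426]
  R  [+0.19776 +0.34650 +0.91697]
t = (-0.11176, +0.00271, +0.57137) m
tr R = 2.416661; θ = arccos((tr R − 1)/2) = 0.783666 rad = 44.901°
axis k = ((R−Rᵀ)₃₂, (R−Rᵀ)₁₃, (R−Rᵀ)₂₁) / (2 sinθ) = (+0.524706, -0.096787, +0.845763)
rvec = θ·k = (+0.411195, -0.075849, +0.662796)

rvec=(0.4112, -0.0758, 0.6628) tvec=(-0.1118, 0.0027, 0.5714)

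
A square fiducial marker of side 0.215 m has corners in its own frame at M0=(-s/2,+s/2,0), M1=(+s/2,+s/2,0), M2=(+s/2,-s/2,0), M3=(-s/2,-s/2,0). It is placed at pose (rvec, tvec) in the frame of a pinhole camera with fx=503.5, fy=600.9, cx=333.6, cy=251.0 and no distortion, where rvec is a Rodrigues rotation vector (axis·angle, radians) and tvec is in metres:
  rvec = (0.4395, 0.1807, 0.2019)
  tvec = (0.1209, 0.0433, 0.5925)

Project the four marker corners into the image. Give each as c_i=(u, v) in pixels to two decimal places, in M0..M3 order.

Intrinsics K: fx=503.5, fy=600.9, cx=333.6, cy=251.0
Marker side s = 0.215 m; corners in marker frame (Z=0):
  M0 = (-0.1075, +0.1075, 0)
  M1 = (+0.1075, +0.1075, 0)
  M2 = (+0.1075, -0.1075, 0)
  M3 = (-0.1075, -0.1075, 0)
rvec = (0.4395, 0.1807, 0.2019), |rvec| = θ = 0.51631 rad = 29.582°
Rodrigues: sinθ=0.49367, 1−cosθ=0.13035; R = I + sinθ·[k]× + (1−cosθ)·[k]×²:
    [+0.96410 -0.15421 +0.21617]
    [+0.23188 +0.88561 -0.40239]
    [-0.12939 +0.43807 +0.88958]
t = (0.1209, 0.0433, 0.5925) m
M0: Pc = R·M0+t = (+0.00068, +0.11358, +0.65350); u = 503.5·(+0.00068)/0.65350 + 333.6 = 334.1249, v = 600.9·(+0.11358)/0.65350 + 251.0 = 355.4340
M1: Pc = R·M1+t = (+0.20796, +0.16343, +0.62568); u = 503.5·(+0.20796)/0.62568 + 333.6 = 500.9518, v = 600.9·(+0.16343)/0.62568 + 251.0 = 407.9573
M2: Pc = R·M2+t = (+0.24112, -0.02698, +0.53150); u = 503.5·(+0.24112)/0.53150 + 333.6 = 562.0172, v = 600.9·(-0.02698)/0.53150 + 251.0 = 220.5015
M3: Pc = R·M3+t = (+0.03384, -0.07683, +0.55932); u = 503.5·(+0.03384)/0.55932 + 333.6 = 364.0605, v = 600.9·(-0.07683)/0.55932 + 251.0 = 168.4570

c0=(334.12, 355.43) c1=(500.95, 407.96) c2=(562.02, 220.50) c3=(364.06, 168.46)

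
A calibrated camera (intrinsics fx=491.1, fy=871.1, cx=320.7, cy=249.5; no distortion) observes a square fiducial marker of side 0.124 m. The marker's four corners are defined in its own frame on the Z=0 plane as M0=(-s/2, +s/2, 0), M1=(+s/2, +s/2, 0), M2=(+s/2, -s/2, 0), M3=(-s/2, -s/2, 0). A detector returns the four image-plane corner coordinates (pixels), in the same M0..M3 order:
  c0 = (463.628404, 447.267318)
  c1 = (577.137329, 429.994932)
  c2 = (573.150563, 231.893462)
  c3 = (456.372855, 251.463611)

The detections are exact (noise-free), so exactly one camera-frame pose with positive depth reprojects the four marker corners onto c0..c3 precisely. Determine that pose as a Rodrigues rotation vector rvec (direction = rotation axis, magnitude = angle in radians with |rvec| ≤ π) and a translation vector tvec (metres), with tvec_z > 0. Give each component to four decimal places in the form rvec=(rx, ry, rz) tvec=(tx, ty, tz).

Intrinsics K: fx=491.1, fy=871.1, cx=320.7, cy=249.5
Marker side s = 0.124 m; corners in marker frame (Z=0):
  M0 = (-0.0620, +0.0620, 0)
  M1 = (+0.0620, +0.0620, 0)
  M2 = (+0.0620, -0.0620, 0)
  M3 = (-0.0620, -0.0620, 0)
Detected image corners:
  c0 = (463.628404, 447.267318) px
  c1 = (577.137329, 429.994932) px
  c2 = (573.150563, 231.893462) px
  c3 = (456.372855, 251.463611) px
Planar DLT: solve 8×8 A·h = b for H (H[2,2]=1):
  H  [+890.94310 +165.71300 +517.35458]
  H  [-173.03245 +1667.36284 +341.61552]
  H  [-0.07234 +0.23247 +1.00000]
B = K⁻¹H; ‖b₁‖=1.871302, ‖b₂‖=1.871302; λ = 2/(‖b₁‖+‖b₂‖) = 0.534387, sign → tz>0 ⇒ λ=+0.534387
r₁ = λ·B[:,0] = (+0.99472,-0.09508,-0.03866); r₂ = λ·B[:,1] = (+0.09919,+0.98728,+0.12423)
r₃ = r₁×r₂ = (+0.02636,-0.12741,+0.99150); SVD([r₁ r₂ r₃]) → R = UVᵀ:
  R  [+0.99472 +0.09919 +0.02636]
  R  [-0.09508 +0.98728 -0.12741]
  R  [-0.03866 +0.12423 +0.99150]
t = (+0.21399, +0.05651, +0.53439) m
tr R = 2.973502; θ = arccos((tr R − 1)/2) = 0.162963 rad = 9.337°
axis k = ((R−Rᵀ)₃₂, (R−Rᵀ)₁₃, (R−Rᵀ)₂₁) / (2 sinθ) = (+0.775507, +0.200360, -0.598702)
rvec = θ·k = (+0.126379, +0.032651, -0.097566)

rvec=(0.1264, 0.0327, -0.0976) tvec=(0.2140, 0.0565, 0.5344)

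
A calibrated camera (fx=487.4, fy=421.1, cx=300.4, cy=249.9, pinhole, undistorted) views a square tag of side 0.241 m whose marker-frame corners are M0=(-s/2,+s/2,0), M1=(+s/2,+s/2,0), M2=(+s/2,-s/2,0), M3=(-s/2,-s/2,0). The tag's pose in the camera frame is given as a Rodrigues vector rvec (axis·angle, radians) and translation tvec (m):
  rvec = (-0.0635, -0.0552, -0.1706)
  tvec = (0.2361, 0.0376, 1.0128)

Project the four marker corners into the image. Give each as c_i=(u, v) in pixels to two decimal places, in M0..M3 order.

c0=(367.85, 324.27) c1=(480.98, 306.39) c2=(458.91, 208.44) c3=(347.04, 224.66)

Intrinsics K: fx=487.4, fy=421.1, cx=300.4, cy=249.9
Marker side s = 0.241 m; corners in marker frame (Z=0):
  M0 = (-0.1205, +0.1205, 0)
  M1 = (+0.1205, +0.1205, 0)
  M2 = (+0.1205, -0.1205, 0)
  M3 = (-0.1205, -0.1205, 0)
rvec = (-0.0635, -0.0552, -0.1706), |rvec| = θ = 0.19022 rad = 10.899°
Rodrigues: sinθ=0.18907, 1−cosθ=0.01804; R = I + sinθ·[k]× + (1−cosθ)·[k]×²:
    [+0.98397 +0.17132 -0.04947]
    [-0.16783 +0.98348 +0.06781]
    [+0.06027 -0.05842 +0.99647]
t = (0.2361, 0.0376, 1.0128) m
M0: Pc = R·M0+t = (+0.13818, +0.17633, +0.99850); u = 487.4·(+0.13818)/0.99850 + 300.4 = 367.8480, v = 421.1·(+0.17633)/0.99850 + 249.9 = 324.2653
M1: Pc = R·M1+t = (+0.37531, +0.13589, +1.01302); u = 487.4·(+0.37531)/1.01302 + 300.4 = 480.9760, v = 421.1·(+0.13589)/1.01302 + 249.9 = 306.3862
M2: Pc = R·M2+t = (+0.33402, -0.10113, +1.02710); u = 487.4·(+0.33402)/1.02710 + 300.4 = 458.9077, v = 421.1·(-0.10113)/1.02710 + 249.9 = 208.4368
M3: Pc = R·M3+t = (+0.09689, -0.06069, +1.01258); u = 487.4·(+0.09689)/1.01258 + 300.4 = 347.0362, v = 421.1·(-0.06069)/1.01258 + 249.9 = 224.6623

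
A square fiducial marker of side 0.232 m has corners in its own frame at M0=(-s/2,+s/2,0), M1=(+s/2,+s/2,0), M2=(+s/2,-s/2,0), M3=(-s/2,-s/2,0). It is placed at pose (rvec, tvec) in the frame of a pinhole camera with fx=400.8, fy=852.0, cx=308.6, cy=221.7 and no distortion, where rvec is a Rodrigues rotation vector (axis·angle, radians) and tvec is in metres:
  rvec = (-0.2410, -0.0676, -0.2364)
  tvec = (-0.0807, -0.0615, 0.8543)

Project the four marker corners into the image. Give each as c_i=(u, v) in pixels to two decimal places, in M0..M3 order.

Intrinsics K: fx=400.8, fy=852.0, cx=308.6, cy=221.7
Marker side s = 0.232 m; corners in marker frame (Z=0):
  M0 = (-0.1160, +0.1160, 0)
  M1 = (+0.1160, +0.1160, 0)
  M2 = (+0.1160, -0.1160, 0)
  M3 = (-0.1160, -0.1160, 0)
rvec = (-0.2410, -0.0676, -0.2364), |rvec| = θ = 0.34429 rad = 19.726°
Rodrigues: sinθ=0.33753, 1−cosθ=0.05868; R = I + sinθ·[k]× + (1−cosθ)·[k]×²:
    [+0.97007 +0.23982 -0.03807]
    [-0.22369 +0.94358 +0.24418]
    [+0.09448 -0.22836 +0.96898]
t = (-0.0807, -0.0615, 0.8543) m
M0: Pc = R·M0+t = (-0.16541, +0.07390, +0.81685); u = 400.8·(-0.16541)/0.81685 + 308.6 = 227.4398, v = 852.0·(+0.07390)/0.81685 + 221.7 = 298.7833
M1: Pc = R·M1+t = (+0.05965, +0.02201, +0.83877); u = 400.8·(+0.05965)/0.83877 + 308.6 = 337.1021, v = 852.0·(+0.02201)/0.83877 + 221.7 = 244.0539
M2: Pc = R·M2+t = (+0.00401, -0.19690, +0.89175); u = 400.8·(+0.00401)/0.89175 + 308.6 = 310.4017, v = 852.0·(-0.19690)/0.89175 + 221.7 = 33.5735
M3: Pc = R·M3+t = (-0.22105, -0.14501, +0.86983); u = 400.8·(-0.22105)/0.86983 + 308.6 = 206.7457, v = 852.0·(-0.14501)/0.86983 + 221.7 = 79.6656

c0=(227.44, 298.78) c1=(337.10, 244.05) c2=(310.40, 33.57) c3=(206.75, 79.67)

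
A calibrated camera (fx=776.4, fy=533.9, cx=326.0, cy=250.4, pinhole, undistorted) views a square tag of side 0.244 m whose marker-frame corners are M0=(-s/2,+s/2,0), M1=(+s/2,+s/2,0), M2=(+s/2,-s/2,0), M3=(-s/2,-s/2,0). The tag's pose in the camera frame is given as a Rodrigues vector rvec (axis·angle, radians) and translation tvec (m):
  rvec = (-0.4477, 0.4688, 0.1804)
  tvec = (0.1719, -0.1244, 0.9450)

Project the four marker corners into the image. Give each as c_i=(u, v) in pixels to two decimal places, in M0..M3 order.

c0=(351.96, 236.93) c1=(553.27, 245.31) c2=(585.49, 121.83) c3=(398.16, 127.78)

Intrinsics K: fx=776.4, fy=533.9, cx=326.0, cy=250.4
Marker side s = 0.244 m; corners in marker frame (Z=0):
  M0 = (-0.1220, +0.1220, 0)
  M1 = (+0.1220, +0.1220, 0)
  M2 = (+0.1220, -0.1220, 0)
  M3 = (-0.1220, -0.1220, 0)
rvec = (-0.4477, 0.4688, 0.1804), |rvec| = θ = 0.67287 rad = 38.553°
Rodrigues: sinθ=0.62323, 1−cosθ=0.21796; R = I + sinθ·[k]× + (1−cosθ)·[k]×²:
    [+0.87853 -0.26813 +0.39534]
    [+0.06605 +0.88784 +0.45539]
    [-0.47310 -0.37396 +0.79770]
t = (0.1719, -0.1244, 0.9450) m
M0: Pc = R·M0+t = (+0.03201, -0.02414, +0.95710); u = 776.4·(+0.03201)/0.95710 + 326.0 = 351.9643, v = 533.9·(-0.02414)/0.95710 + 250.4 = 236.9329
M1: Pc = R·M1+t = (+0.24637, -0.00803, +0.84166); u = 776.4·(+0.24637)/0.84166 + 326.0 = 553.2660, v = 533.9·(-0.00803)/0.84166 + 250.4 = 245.3092
M2: Pc = R·M2+t = (+0.31179, -0.22466, +0.93290); u = 776.4·(+0.31179)/0.93290 + 326.0 = 585.4862, v = 533.9·(-0.22466)/0.93290 + 250.4 = 121.8285
M3: Pc = R·M3+t = (+0.09743, -0.24077, +1.04834); u = 776.4·(+0.09743)/1.04834 + 326.0 = 398.1577, v = 533.9·(-0.24077)/1.04834 + 250.4 = 127.7781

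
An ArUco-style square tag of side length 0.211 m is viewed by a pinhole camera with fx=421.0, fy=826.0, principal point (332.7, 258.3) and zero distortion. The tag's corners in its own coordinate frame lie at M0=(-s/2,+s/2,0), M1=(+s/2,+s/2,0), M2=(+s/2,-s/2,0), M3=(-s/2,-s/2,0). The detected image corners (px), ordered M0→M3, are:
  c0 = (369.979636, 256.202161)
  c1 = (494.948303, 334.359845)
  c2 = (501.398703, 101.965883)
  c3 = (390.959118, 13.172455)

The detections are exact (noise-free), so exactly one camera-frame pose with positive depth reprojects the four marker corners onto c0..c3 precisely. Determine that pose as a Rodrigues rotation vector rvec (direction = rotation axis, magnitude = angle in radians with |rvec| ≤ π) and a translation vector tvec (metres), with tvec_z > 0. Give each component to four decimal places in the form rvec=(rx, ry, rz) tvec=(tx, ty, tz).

rvec=(-0.3255, -0.3131, 0.2469) tvec=(0.1687, -0.0682, 0.6486)

Intrinsics K: fx=421.0, fy=826.0, cx=332.7, cy=258.3
Marker side s = 0.211 m; corners in marker frame (Z=0):
  M0 = (-0.1055, +0.1055, 0)
  M1 = (+0.1055, +0.1055, 0)
  M2 = (+0.1055, -0.1055, 0)
  M3 = (-0.1055, -0.1055, 0)
Detected image corners:
  c0 = (369.979636, 256.202161) px
  c1 = (494.948303, 334.359845) px
  c2 = (501.398703, 101.965883) px
  c3 = (390.959118, 13.172455) px
Planar DLT: solve 8×8 A·h = b for H (H[2,2]=1):
  H  [+732.08356 -300.01997 +442.20107]
  H  [+467.80905 +1030.56421 +171.44151]
  H  [+0.40107 -0.53828 +1.00000]
B = K⁻¹H; ‖b₁‖=1.541838, ‖b₂‖=1.541838; λ = 2/(‖b₁‖+‖b₂‖) = 0.648576, sign → tz>0 ⇒ λ=+0.648576
r₁ = λ·B[:,0] = (+0.92225,+0.28598,+0.26013); r₂ = λ·B[:,1] = (-0.18631,+0.91837,-0.34911)
r₃ = r₁×r₂ = (-0.33873,+0.27351,+0.90025); SVD([r₁ r₂ r₃]) → R = UVᵀ:
  R  [+0.92225 -0.18631 -0.33873]
  R  [+0.28598 +0.91837 +0.27351]
  R  [+0.26013 -0.34911 +0.90025]
t = (+0.16869, -0.06820, +0.64858) m
tr R = 2.740878; θ = arccos((tr R − 1)/2) = 0.514703 rad = 29.490°
axis k = ((R−Rᵀ)₃₂, (R−Rᵀ)₁₃, (R−Rᵀ)₂₁) / (2 sinθ) = (-0.632391, -0.608253, +0.479698)
rvec = θ·k = (-0.325494, -0.313070, +0.246902)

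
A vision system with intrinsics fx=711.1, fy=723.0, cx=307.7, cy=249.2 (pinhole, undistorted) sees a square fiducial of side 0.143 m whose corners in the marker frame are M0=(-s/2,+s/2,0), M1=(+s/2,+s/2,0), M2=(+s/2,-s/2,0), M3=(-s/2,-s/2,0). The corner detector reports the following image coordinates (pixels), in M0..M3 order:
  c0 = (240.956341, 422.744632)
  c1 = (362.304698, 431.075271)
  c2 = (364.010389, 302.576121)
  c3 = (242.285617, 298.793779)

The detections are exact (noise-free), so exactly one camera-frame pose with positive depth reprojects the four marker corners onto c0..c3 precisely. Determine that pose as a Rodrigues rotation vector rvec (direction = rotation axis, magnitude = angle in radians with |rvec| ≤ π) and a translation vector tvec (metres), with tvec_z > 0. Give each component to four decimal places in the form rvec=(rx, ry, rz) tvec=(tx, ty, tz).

rvec=(0.0138, 0.2083, 0.0138) tvec=(-0.0074, 0.1296, 0.8172)

Intrinsics K: fx=711.1, fy=723.0, cx=307.7, cy=249.2
Marker side s = 0.143 m; corners in marker frame (Z=0):
  M0 = (-0.0715, +0.0715, 0)
  M1 = (+0.0715, +0.0715, 0)
  M2 = (+0.0715, -0.0715, 0)
  M3 = (-0.0715, -0.0715, 0)
Detected image corners:
  c0 = (240.956341, 422.744632) px
  c1 = (362.304698, 431.075271) px
  c2 = (364.010389, 302.576121) px
  c3 = (242.285617, 298.793779) px
Planar DLT: solve 8×8 A·h = b for H (H[2,2]=1):
  H  [+773.43959 -4.99347 +301.28956]
  H  [-49.61879 +889.13541 +363.82619]
  H  [-0.25287 +0.01850 +1.00000]
B = K⁻¹H; ‖b₁‖=1.223642, ‖b₂‖=1.223642; λ = 2/(‖b₁‖+‖b₂‖) = 0.817233, sign → tz>0 ⇒ λ=+0.817233
r₁ = λ·B[:,0] = (+0.97830,+0.01514,-0.20665); r₂ = λ·B[:,1] = (-0.01228,+0.99981,+0.01512)
r₃ = r₁×r₂ = (+0.20684,-0.01225,+0.97830); SVD([r₁ r₂ r₃]) → R = UVᵀ:
  R  [+0.97830 -0.01228 +0.20684]
  R  [+0.01514 +0.99981 -0.01225]
  R  [-0.20665 +0.01512 +0.97830]
t = (-0.00737, +0.12957, +0.81723) m
tr R = 2.956405; θ = arccos((tr R − 1)/2) = 0.209175 rad = 11.985°
axis k = ((R−Rᵀ)₃₂, (R−Rᵀ)₁₃, (R−Rᵀ)₂₁) / (2 sinθ) = (+0.065911, +0.995638, +0.066031)
rvec = θ·k = (+0.013787, +0.208263, +0.013812)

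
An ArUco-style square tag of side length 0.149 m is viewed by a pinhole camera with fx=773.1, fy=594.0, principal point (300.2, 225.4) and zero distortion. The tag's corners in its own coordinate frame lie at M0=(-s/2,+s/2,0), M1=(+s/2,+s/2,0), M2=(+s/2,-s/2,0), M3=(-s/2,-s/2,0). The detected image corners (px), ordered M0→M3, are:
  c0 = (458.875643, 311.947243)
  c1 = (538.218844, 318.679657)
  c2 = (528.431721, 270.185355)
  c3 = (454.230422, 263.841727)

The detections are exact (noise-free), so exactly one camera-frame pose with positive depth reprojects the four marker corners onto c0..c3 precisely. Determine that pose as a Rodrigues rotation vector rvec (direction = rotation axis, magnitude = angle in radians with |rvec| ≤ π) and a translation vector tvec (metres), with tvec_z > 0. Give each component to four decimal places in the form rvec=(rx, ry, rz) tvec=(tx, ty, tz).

rvec=(-0.7332, -0.0507, 0.1024) tvec=(0.3748, 0.1628, 1.4889)

Intrinsics K: fx=773.1, fy=594.0, cx=300.2, cy=225.4
Marker side s = 0.149 m; corners in marker frame (Z=0):
  M0 = (-0.0745, +0.0745, 0)
  M1 = (+0.0745, +0.0745, 0)
  M2 = (+0.0745, -0.0745, 0)
  M3 = (-0.0745, -0.0745, 0)
Detected image corners:
  c0 = (458.875643, 311.947243) px
  c1 = (538.218844, 318.679657) px
  c2 = (528.431721, 270.185355) px
  c3 = (454.230422, 263.841727) px
Planar DLT: solve 8×8 A·h = b for H (H[2,2]=1):
  H  [+518.09196 -174.35893 +494.83792]
  H  [+45.84787 +193.09293 +290.35528]
  H  [+0.00691 -0.45015 +1.00000]
B = K⁻¹H; ‖b₁‖=0.671652, ‖b₂‖=0.671652; λ = 2/(‖b₁‖+‖b₂‖) = 1.488865, sign → tz>0 ⇒ λ=+1.488865
r₁ = λ·B[:,0] = (+0.99377,+0.11101,+0.01029); r₂ = λ·B[:,1] = (-0.07554,+0.73831,-0.67022)
r₃ = r₁×r₂ = (-0.08200,+0.66526,+0.74209); SVD([r₁ r₂ r₃]) → R = UVᵀ:
  R  [+0.99377 -0.07554 -0.08200]
  R  [+0.11101 +0.73831 +0.66526]
  R  [+0.01029 -0.67022 +0.74209]
t = (+0.37484, +0.16281, +1.48887) m
tr R = 2.474169; θ = arccos((tr R − 1)/2) = 0.742050 rad = 42.516°
axis k = ((R−Rᵀ)₃₂, (R−Rᵀ)₁₃, (R−Rᵀ)₂₁) / (2 sinθ) = (-0.988073, -0.068282, +0.138022)
rvec = θ·k = (-0.733199, -0.050669, +0.102419)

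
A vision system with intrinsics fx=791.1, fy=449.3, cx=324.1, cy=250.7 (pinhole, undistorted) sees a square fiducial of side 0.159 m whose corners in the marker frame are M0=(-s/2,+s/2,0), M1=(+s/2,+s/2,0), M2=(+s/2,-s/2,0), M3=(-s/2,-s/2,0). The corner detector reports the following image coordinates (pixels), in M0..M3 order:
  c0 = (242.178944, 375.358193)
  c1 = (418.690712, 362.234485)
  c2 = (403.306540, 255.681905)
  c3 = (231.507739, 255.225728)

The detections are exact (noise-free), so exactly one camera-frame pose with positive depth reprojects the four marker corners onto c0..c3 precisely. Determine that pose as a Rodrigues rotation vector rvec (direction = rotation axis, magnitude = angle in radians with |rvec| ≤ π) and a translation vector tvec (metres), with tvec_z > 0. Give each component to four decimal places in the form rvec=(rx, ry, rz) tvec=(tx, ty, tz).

rvec=(-0.1579, -0.4912, -0.0301) tvec=(0.0039, 0.0854, 0.6370)

Intrinsics K: fx=791.1, fy=449.3, cx=324.1, cy=250.7
Marker side s = 0.159 m; corners in marker frame (Z=0):
  M0 = (-0.0795, +0.0795, 0)
  M1 = (+0.0795, +0.0795, 0)
  M2 = (+0.0795, -0.0795, 0)
  M3 = (-0.0795, -0.0795, 0)
Detected image corners:
  c0 = (242.178944, 375.358193) px
  c1 = (418.690712, 362.234485) px
  c2 = (403.306540, 255.681905) px
  c3 = (231.507739, 255.225728) px
Planar DLT: solve 8×8 A·h = b for H (H[2,2]=1):
  H  [+1335.05360 +9.72322 +328.93337]
  H  [+192.19423 +639.90715 +310.92201]
  H  [+0.74093 -0.22563 +1.00000]
B = K⁻¹H; ‖b₁‖=1.569957, ‖b₂‖=1.569957; λ = 2/(‖b₁‖+‖b₂‖) = 0.636960, sign → tz>0 ⇒ λ=+0.636960
r₁ = λ·B[:,0] = (+0.88158,+0.00913,+0.47194); r₂ = λ·B[:,1] = (+0.06671,+0.98737,-0.14371)
r₃ = r₁×r₂ = (-0.46729,+0.15818,+0.86984); SVD([r₁ r₂ r₃]) → R = UVᵀ:
  R  [+0.88158 +0.06671 -0.46729]
  R  [+0.00913 +0.98737 +0.15818]
  R  [+0.47194 -0.14371 +0.86984]
t = (+0.00389, +0.08538, +0.63696) m
tr R = 2.738786; θ = arccos((tr R − 1)/2) = 0.516824 rad = 29.612°
axis k = ((R−Rᵀ)₃₂, (R−Rᵀ)₁₃, (R−Rᵀ)₂₁) / (2 sinθ) = (-0.305484, -0.950413, -0.058257)
rvec = θ·k = (-0.157881, -0.491196, -0.030109)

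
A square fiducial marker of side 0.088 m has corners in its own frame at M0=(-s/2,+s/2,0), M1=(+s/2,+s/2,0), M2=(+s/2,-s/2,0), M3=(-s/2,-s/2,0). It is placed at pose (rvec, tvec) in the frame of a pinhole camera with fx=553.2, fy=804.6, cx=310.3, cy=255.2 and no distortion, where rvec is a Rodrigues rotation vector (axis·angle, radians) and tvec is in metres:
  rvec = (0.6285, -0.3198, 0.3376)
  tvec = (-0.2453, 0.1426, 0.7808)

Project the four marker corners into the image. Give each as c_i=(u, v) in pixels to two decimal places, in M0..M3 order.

Intrinsics K: fx=553.2, fy=804.6, cx=310.3, cy=255.2
Marker side s = 0.088 m; corners in marker frame (Z=0):
  M0 = (-0.0440, +0.0440, 0)
  M1 = (+0.0440, +0.0440, 0)
  M2 = (+0.0440, -0.0440, 0)
  M3 = (-0.0440, -0.0440, 0)
rvec = (0.6285, -0.3198, 0.3376), |rvec| = θ = 0.78183 rad = 44.796°
Rodrigues: sinθ=0.70458, 1−cosθ=0.29037; R = I + sinθ·[k]× + (1−cosθ)·[k]×²:
    [+0.89727 -0.39972 -0.18741]
    [+0.20876 +0.75821 -0.61769]
    [+0.38900 +0.51511 +0.76377]
t = (-0.2453, 0.1426, 0.7808) m
M0: Pc = R·M0+t = (-0.30237, +0.16678, +0.78635); u = 553.2·(-0.30237)/0.78635 + 310.3 = 97.5829, v = 804.6·(+0.16678)/0.78635 + 255.2 = 425.8465
M1: Pc = R·M1+t = (-0.22341, +0.18515, +0.82058); u = 553.2·(-0.22341)/0.82058 + 310.3 = 159.6881, v = 804.6·(+0.18515)/0.82058 + 255.2 = 436.7410
M2: Pc = R·M2+t = (-0.18823, +0.11842, +0.77525); u = 553.2·(-0.18823)/0.77525 + 310.3 = 175.9822, v = 804.6·(+0.11842)/0.77525 + 255.2 = 378.1075
M3: Pc = R·M3+t = (-0.26719, +0.10005, +0.74102); u = 553.2·(-0.26719)/0.74102 + 310.3 = 110.8305, v = 804.6·(+0.10005)/0.74102 + 255.2 = 363.8380

c0=(97.58, 425.85) c1=(159.69, 436.74) c2=(175.98, 378.11) c3=(110.83, 363.84)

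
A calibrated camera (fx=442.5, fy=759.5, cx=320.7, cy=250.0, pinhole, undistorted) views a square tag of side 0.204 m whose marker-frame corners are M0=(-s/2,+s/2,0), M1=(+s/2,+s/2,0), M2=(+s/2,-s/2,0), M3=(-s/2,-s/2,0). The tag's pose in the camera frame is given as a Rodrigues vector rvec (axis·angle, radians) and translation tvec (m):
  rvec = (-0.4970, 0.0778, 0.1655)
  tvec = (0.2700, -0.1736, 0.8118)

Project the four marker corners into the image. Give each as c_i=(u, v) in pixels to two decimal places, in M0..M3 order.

c0=(407.20, 152.64) c1=(527.89, 178.24) c2=(523.39, 28.06) c3=(416.04, 9.29)

Intrinsics K: fx=442.5, fy=759.5, cx=320.7, cy=250.0
Marker side s = 0.204 m; corners in marker frame (Z=0):
  M0 = (-0.1020, +0.1020, 0)
  M1 = (+0.1020, +0.1020, 0)
  M2 = (+0.1020, -0.1020, 0)
  M3 = (-0.1020, -0.1020, 0)
rvec = (-0.4970, 0.0778, 0.1655), |rvec| = θ = 0.52958 rad = 30.343°
Rodrigues: sinθ=0.50517, 1−cosθ=0.13698; R = I + sinθ·[k]× + (1−cosθ)·[k]×²:
    [+0.98367 -0.17676 +0.03404]
    [+0.13899 +0.86598 +0.48038]
    [-0.11439 -0.46780 +0.87640]
t = (0.2700, -0.1736, 0.8118) m
M0: Pc = R·M0+t = (+0.15164, -0.09945, +0.77575); u = 442.5·(+0.15164)/0.77575 + 320.7 = 407.1958, v = 759.5·(-0.09945)/0.77575 + 250.0 = 152.6364
M1: Pc = R·M1+t = (+0.35230, -0.07109, +0.75242); u = 442.5·(+0.35230)/0.75242 + 320.7 = 527.8922, v = 759.5·(-0.07109)/0.75242 + 250.0 = 178.2369
M2: Pc = R·M2+t = (+0.38836, -0.24775, +0.84785); u = 442.5·(+0.38836)/0.84785 + 320.7 = 523.3904, v = 759.5·(-0.24775)/0.84785 + 250.0 = 28.0636
M3: Pc = R·M3+t = (+0.18770, -0.27611, +0.87118); u = 442.5·(+0.18770)/0.87118 + 320.7 = 416.0361, v = 759.5·(-0.27611)/0.87118 + 250.0 = 9.2899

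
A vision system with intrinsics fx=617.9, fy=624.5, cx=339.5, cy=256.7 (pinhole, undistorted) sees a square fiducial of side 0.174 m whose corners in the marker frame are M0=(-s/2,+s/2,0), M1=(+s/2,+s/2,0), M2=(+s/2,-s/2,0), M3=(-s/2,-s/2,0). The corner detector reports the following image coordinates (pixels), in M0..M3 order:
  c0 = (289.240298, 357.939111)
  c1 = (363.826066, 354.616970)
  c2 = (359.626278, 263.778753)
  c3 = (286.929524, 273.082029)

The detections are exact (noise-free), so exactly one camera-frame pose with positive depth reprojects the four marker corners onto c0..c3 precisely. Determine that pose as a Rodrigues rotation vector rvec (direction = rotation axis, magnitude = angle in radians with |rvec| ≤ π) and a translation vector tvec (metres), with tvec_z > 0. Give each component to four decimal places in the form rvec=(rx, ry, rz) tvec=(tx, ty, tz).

Intrinsics K: fx=617.9, fy=624.5, cx=339.5, cy=256.7
Marker side s = 0.174 m; corners in marker frame (Z=0):
  M0 = (-0.0870, +0.0870, 0)
  M1 = (+0.0870, +0.0870, 0)
  M2 = (+0.0870, -0.0870, 0)
  M3 = (-0.0870, -0.0870, 0)
Detected image corners:
  c0 = (289.240298, 357.939111) px
  c1 = (363.826066, 354.616970) px
  c2 = (359.626278, 263.778753) px
  c3 = (286.929524, 273.082029) px
Planar DLT: solve 8×8 A·h = b for H (H[2,2]=1):
  H  [+293.00198 -23.62540 +323.60384]
  H  [-161.60803 +463.75588 +311.96854]
  H  [-0.40062 -0.12971 +1.00000]
B = K⁻¹H; ‖b₁‖=0.807099, ‖b₂‖=0.807099; λ = 2/(‖b₁‖+‖b₂‖) = 1.239005, sign → tz>0 ⇒ λ=+1.239005
r₁ = λ·B[:,0] = (+0.86025,-0.11660,-0.49637); r₂ = λ·B[:,1] = (+0.04093,+0.98615,-0.16072)
r₃ = r₁×r₂ = (+0.50823,+0.11794,+0.85311); SVD([r₁ r₂ r₃]) → R = UVᵀ:
  R  [+0.86025 +0.04093 +0.50823]
  R  [-0.11660 +0.98615 +0.11794]
  R  [-0.49637 -0.16072 +0.85311]
t = (-0.03187, +0.10965, +1.23901) m
tr R = 2.699506; θ = arccos((tr R − 1)/2) = 0.555279 rad = 31.815°
axis k = ((R−Rᵀ)₃₂, (R−Rᵀ)₁₃, (R−Rᵀ)₂₁) / (2 sinθ) = (-0.264288, +0.952801, -0.149408)
rvec = θ·k = (-0.146754, +0.529071, -0.082963)

rvec=(-0.1468, 0.5291, -0.0830) tvec=(-0.0319, 0.1097, 1.2390)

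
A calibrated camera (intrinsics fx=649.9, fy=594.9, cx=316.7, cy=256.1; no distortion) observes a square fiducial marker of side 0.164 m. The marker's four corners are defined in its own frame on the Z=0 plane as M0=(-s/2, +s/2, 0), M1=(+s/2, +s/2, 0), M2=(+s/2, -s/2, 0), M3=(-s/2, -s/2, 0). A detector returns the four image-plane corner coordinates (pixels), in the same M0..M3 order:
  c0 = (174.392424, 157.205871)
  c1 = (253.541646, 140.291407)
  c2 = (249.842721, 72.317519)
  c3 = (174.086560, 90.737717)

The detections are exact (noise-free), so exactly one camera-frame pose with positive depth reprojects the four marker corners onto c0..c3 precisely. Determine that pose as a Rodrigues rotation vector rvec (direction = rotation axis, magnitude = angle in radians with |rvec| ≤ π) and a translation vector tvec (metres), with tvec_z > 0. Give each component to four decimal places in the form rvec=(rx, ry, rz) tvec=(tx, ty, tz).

rvec=(-0.3213, 0.2868, -0.1251) tvec=(-0.2014, -0.2983, 1.2539)

Intrinsics K: fx=649.9, fy=594.9, cx=316.7, cy=256.1
Marker side s = 0.164 m; corners in marker frame (Z=0):
  M0 = (-0.0820, +0.0820, 0)
  M1 = (+0.0820, +0.0820, 0)
  M2 = (+0.0820, -0.0820, 0)
  M3 = (-0.0820, -0.0820, 0)
Detected image corners:
  c0 = (174.392424, 157.205871) px
  c1 = (253.541646, 140.291407) px
  c2 = (249.842721, 72.317519) px
  c3 = (174.086560, 90.737717) px
Planar DLT: solve 8×8 A·h = b for H (H[2,2]=1):
  H  [+428.30837 -43.72171 +212.29210]
  H  [-131.47494 +379.66231 +114.56534]
  H  [-0.20539 -0.26181 +1.00000]
B = K⁻¹H; ‖b₁‖=0.797521, ‖b₂‖=0.797521; λ = 2/(‖b₁‖+‖b₂‖) = 1.253886, sign → tz>0 ⇒ λ=+1.253886
r₁ = λ·B[:,0] = (+0.95186,-0.16624,-0.25754); r₂ = λ·B[:,1] = (+0.07562,+0.94155,-0.32828)
r₃ = r₁×r₂ = (+0.29706,+0.29300,+0.90879); SVD([r₁ r₂ r₃]) → R = UVᵀ:
  R  [+0.95186 +0.07562 +0.29706]
  R  [-0.16624 +0.94155 +0.29300]
  R  [-0.25754 -0.32828 +0.90879]
t = (-0.20144, -0.29832, +1.25389) m
tr R = 2.802198; θ = arccos((tr R − 1)/2) = 0.448499 rad = 25.697°
axis k = ((R−Rᵀ)₃₂, (R−Rᵀ)₁₃, (R−Rᵀ)₂₁) / (2 sinθ) = (-0.716408, +0.639514, -0.278893)
rvec = θ·k = (-0.321308, +0.286821, -0.125083)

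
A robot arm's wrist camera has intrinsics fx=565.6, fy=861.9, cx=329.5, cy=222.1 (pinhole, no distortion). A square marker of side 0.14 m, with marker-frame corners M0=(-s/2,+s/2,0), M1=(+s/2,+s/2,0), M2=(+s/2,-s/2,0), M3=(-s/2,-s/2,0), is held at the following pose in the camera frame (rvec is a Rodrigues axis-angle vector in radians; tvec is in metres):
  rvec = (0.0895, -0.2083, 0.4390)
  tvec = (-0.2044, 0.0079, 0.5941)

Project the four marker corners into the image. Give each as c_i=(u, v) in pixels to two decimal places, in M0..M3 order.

Intrinsics K: fx=565.6, fy=861.9, cx=329.5, cy=222.1
Marker side s = 0.14 m; corners in marker frame (Z=0):
  M0 = (-0.0700, +0.0700, 0)
  M1 = (+0.0700, +0.0700, 0)
  M2 = (+0.0700, -0.0700, 0)
  M3 = (-0.0700, -0.0700, 0)
rvec = (0.0895, -0.2083, 0.4390), |rvec| = θ = 0.49409 rad = 28.309°
Rodrigues: sinθ=0.47423, 1−cosθ=0.11960; R = I + sinθ·[k]× + (1−cosθ)·[k]×²:
    [+0.88433 -0.43049 -0.18068]
    [+0.41222 +0.90166 -0.13070]
    [+0.21918 +0.04110 +0.97482]
t = (-0.2044, 0.0079, 0.5941) m
M0: Pc = R·M0+t = (-0.29644, +0.04216, +0.58163); u = 565.6·(-0.29644)/0.58163 + 329.5 = 41.2353, v = 861.9·(+0.04216)/0.58163 + 222.1 = 284.5761
M1: Pc = R·M1+t = (-0.17263, +0.09987, +0.61232); u = 565.6·(-0.17263)/0.61232 + 329.5 = 170.0404, v = 861.9·(+0.09987)/0.61232 + 222.1 = 362.6792
M2: Pc = R·M2+t = (-0.11236, -0.02636, +0.60657); u = 565.6·(-0.11236)/0.60657 + 329.5 = 224.7257, v = 861.9·(-0.02636)/0.60657 + 222.1 = 184.6428
M3: Pc = R·M3+t = (-0.23617, -0.08407, +0.57588); u = 565.6·(-0.23617)/0.57588 + 329.5 = 97.5473, v = 861.9·(-0.08407)/0.57588 + 222.1 = 96.2728

c0=(41.24, 284.58) c1=(170.04, 362.68) c2=(224.73, 184.64) c3=(97.55, 96.27)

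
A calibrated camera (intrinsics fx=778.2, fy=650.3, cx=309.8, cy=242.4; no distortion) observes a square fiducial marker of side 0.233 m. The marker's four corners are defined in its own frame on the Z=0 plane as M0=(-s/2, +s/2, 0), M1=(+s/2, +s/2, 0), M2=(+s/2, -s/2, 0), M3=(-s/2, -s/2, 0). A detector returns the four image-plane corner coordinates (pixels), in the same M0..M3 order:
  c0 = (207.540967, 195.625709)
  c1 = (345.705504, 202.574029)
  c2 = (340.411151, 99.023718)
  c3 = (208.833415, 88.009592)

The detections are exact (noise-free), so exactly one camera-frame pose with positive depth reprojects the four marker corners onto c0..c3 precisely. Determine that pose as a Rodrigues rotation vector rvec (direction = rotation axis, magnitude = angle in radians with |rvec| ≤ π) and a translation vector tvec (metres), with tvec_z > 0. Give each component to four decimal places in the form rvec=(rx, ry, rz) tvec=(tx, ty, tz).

Intrinsics K: fx=778.2, fy=650.3, cx=309.8, cy=242.4
Marker side s = 0.233 m; corners in marker frame (Z=0):
  M0 = (-0.1165, +0.1165, 0)
  M1 = (+0.1165, +0.1165, 0)
  M2 = (+0.1165, -0.1165, 0)
  M3 = (-0.1165, -0.1165, 0)
Detected image corners:
  c0 = (207.540967, 195.625709) px
  c1 = (345.705504, 202.574029) px
  c2 = (340.411151, 99.023718) px
  c3 = (208.833415, 88.009592) px
Planar DLT: solve 8×8 A·h = b for H (H[2,2]=1):
  H  [+629.02681 -49.63164 +277.03831]
  H  [+65.58477 +421.89575 +145.09833]
  H  [+0.18333 -0.21232 +1.00000]
B = K⁻¹H; ‖b₁‖=0.758533, ‖b₂‖=0.758533; λ = 2/(‖b₁‖+‖b₂‖) = 1.318334, sign → tz>0 ⇒ λ=+1.318334
r₁ = λ·B[:,0] = (+0.96941,+0.04287,+0.24169); r₂ = λ·B[:,1] = (+0.02735,+0.95964,-0.27991)
r₃ = r₁×r₂ = (-0.24394,+0.27796,+0.92910); SVD([r₁ r₂ r₃]) → R = UVᵀ:
  R  [+0.96941 +0.02735 -0.24394]
  R  [+0.04287 +0.95964 +0.27796]
  R  [+0.24169 -0.27991 +0.92910]
t = (-0.05550, -0.19726, +1.31833) m
tr R = 2.858144; θ = arccos((tr R − 1)/2) = 0.378900 rad = 21.709°
axis k = ((R−Rᵀ)₃₂, (R−Rᵀ)₁₃, (R−Rᵀ)₂₁) / (2 sinθ) = (-0.754092, -0.656434, +0.020970)
rvec = θ·k = (-0.285725, -0.248723, +0.007946)

rvec=(-0.2857, -0.2487, 0.0079) tvec=(-0.0555, -0.1973, 1.3183)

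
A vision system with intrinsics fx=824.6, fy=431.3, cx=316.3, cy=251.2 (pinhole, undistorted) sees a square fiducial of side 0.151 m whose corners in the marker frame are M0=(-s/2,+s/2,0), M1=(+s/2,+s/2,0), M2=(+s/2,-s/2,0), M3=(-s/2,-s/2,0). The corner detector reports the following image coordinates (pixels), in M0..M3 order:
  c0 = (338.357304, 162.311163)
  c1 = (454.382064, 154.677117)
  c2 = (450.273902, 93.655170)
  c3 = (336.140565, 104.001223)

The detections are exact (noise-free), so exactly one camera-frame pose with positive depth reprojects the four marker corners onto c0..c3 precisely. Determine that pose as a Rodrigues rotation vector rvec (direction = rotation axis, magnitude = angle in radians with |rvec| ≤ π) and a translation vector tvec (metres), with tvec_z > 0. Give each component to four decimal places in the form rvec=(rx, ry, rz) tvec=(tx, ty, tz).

rvec=(-0.1018, 0.3419, -0.0345) tvec=(0.0985, -0.2995, 1.0531)

Intrinsics K: fx=824.6, fy=431.3, cx=316.3, cy=251.2
Marker side s = 0.151 m; corners in marker frame (Z=0):
  M0 = (-0.0755, +0.0755, 0)
  M1 = (+0.0755, +0.0755, 0)
  M2 = (+0.0755, -0.0755, 0)
  M3 = (-0.0755, -0.0755, 0)
Detected image corners:
  c0 = (338.357304, 162.311163) px
  c1 = (454.382064, 154.677117) px
  c2 = (450.273902, 93.655170) px
  c3 = (336.140565, 104.001223) px
Planar DLT: solve 8×8 A·h = b for H (H[2,2]=1):
  H  [+637.27060 -18.74808 +393.40326]
  H  [-100.27521 +382.03768 +128.54285]
  H  [-0.31611 -0.10016 +1.00000]
B = K⁻¹H; ‖b₁‖=0.949545, ‖b₂‖=0.949545; λ = 2/(‖b₁‖+‖b₂‖) = 1.053136, sign → tz>0 ⇒ λ=+1.053136
r₁ = λ·B[:,0] = (+0.94158,-0.05096,-0.33290); r₂ = λ·B[:,1] = (+0.01652,+0.99428,-0.10548)
r₃ = r₁×r₂ = (+0.33637,+0.09382,+0.93704); SVD([r₁ r₂ r₃]) → R = UVᵀ:
  R  [+0.94158 +0.01652 +0.33637]
  R  [-0.05096 +0.99428 +0.09382]
  R  [-0.33290 -0.10548 +0.93704]
t = (+0.09847, -0.29950, +1.05314) m
tr R = 2.872910; θ = arccos((tr R − 1)/2) = 0.358412 rad = 20.535°
axis k = ((R−Rᵀ)₃₂, (R−Rᵀ)₁₃, (R−Rᵀ)₂₁) / (2 sinθ) = (-0.284081, +0.953965, -0.096177)
rvec = θ·k = (-0.101818, +0.341912, -0.034471)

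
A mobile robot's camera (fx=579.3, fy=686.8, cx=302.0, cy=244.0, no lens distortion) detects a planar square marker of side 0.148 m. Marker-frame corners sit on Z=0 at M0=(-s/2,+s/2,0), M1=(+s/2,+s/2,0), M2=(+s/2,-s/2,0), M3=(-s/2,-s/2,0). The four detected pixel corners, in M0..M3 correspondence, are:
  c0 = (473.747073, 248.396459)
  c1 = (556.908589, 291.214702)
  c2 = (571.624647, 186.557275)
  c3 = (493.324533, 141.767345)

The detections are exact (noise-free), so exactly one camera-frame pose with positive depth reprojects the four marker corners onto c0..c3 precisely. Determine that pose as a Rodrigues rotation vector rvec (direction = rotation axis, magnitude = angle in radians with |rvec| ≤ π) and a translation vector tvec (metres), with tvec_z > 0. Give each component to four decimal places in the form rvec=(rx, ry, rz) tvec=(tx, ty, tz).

rvec=(-0.2650, -0.2910, 0.3406) tvec=(0.3322, -0.0351, 0.8634)

Intrinsics K: fx=579.3, fy=686.8, cx=302.0, cy=244.0
Marker side s = 0.148 m; corners in marker frame (Z=0):
  M0 = (-0.0740, +0.0740, 0)
  M1 = (+0.0740, +0.0740, 0)
  M2 = (+0.0740, -0.0740, 0)
  M3 = (-0.0740, -0.0740, 0)
Detected image corners:
  c0 = (473.747073, 248.396459) px
  c1 = (556.908589, 291.214702) px
  c2 = (571.624647, 186.557275) px
  c3 = (493.324533, 141.767345) px
Planar DLT: solve 8×8 A·h = b for H (H[2,2]=1):
  H  [+687.00534 -298.53957 +524.93217]
  H  [+354.93771 +637.87416 +216.05764]
  H  [+0.27095 -0.34933 +1.00000]
B = K⁻¹H; ‖b₁‖=1.158277, ‖b₂‖=1.158277; λ = 2/(‖b₁‖+‖b₂‖) = 0.863351, sign → tz>0 ⇒ λ=+0.863351
r₁ = λ·B[:,0] = (+0.90192,+0.36307,+0.23393); r₂ = λ·B[:,1] = (-0.28770,+0.90900,-0.30159)
r₃ = r₁×r₂ = (-0.32214,+0.20471,+0.92430); SVD([r₁ r₂ r₃]) → R = UVᵀ:
  R  [+0.90192 -0.28770 -0.32214]
  R  [+0.36307 +0.90900 +0.20471]
  R  [+0.23393 -0.30159 +0.92430]
t = (+0.33224, -0.03513, +0.86335) m
tr R = 2.735209; θ = arccos((tr R − 1)/2) = 0.520432 rad = 29.819°
axis k = ((R−Rᵀ)₃₂, (R−Rᵀ)₁₃, (R−Rᵀ)₂₁) / (2 sinθ) = (-0.509097, -0.559132, +0.654364)
rvec = θ·k = (-0.264950, -0.290990, +0.340552)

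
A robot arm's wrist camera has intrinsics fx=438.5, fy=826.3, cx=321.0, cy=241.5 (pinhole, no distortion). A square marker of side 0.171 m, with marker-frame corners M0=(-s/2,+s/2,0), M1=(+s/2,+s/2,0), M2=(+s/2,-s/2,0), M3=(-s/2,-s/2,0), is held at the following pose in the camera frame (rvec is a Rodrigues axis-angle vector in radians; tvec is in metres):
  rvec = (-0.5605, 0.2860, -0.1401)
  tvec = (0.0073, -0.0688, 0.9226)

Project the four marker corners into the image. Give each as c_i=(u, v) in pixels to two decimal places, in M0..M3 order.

Intrinsics K: fx=438.5, fy=826.3, cx=321.0, cy=241.5
Marker side s = 0.171 m; corners in marker frame (Z=0):
  M0 = (-0.0855, +0.0855, 0)
  M1 = (+0.0855, +0.0855, 0)
  M2 = (+0.0855, -0.0855, 0)
  M3 = (-0.0855, -0.0855, 0)
rvec = (-0.5605, 0.2860, -0.1401), |rvec| = θ = 0.64466 rad = 36.936°
Rodrigues: sinθ=0.60093, 1−cosθ=0.20069; R = I + sinθ·[k]× + (1−cosθ)·[k]×²:
    [+0.95102 +0.05318 +0.30452]
    [-0.20801 +0.83881 +0.50313]
    [-0.22868 -0.54183 +0.80878]
t = (0.0073, -0.0688, 0.9226) m
M0: Pc = R·M0+t = (-0.06947, +0.02070, +0.89583); u = 438.5·(-0.06947)/0.89583 + 321.0 = 286.9973, v = 826.3·(+0.02070)/0.89583 + 241.5 = 260.5960
M1: Pc = R·M1+t = (+0.09316, -0.01487, +0.85672); u = 438.5·(+0.09316)/0.85672 + 321.0 = 368.6821, v = 826.3·(-0.01487)/0.85672 + 241.5 = 227.1610
M2: Pc = R·M2+t = (+0.08407, -0.15830, +0.94937); u = 438.5·(+0.08407)/0.94937 + 321.0 = 359.8283, v = 826.3·(-0.15830)/0.94937 + 241.5 = 103.7192
M3: Pc = R·M3+t = (-0.07856, -0.12273, +0.98848); u = 438.5·(-0.07856)/0.98848 + 321.0 = 286.1502, v = 826.3·(-0.12273)/0.98848 + 241.5 = 138.9035

c0=(287.00, 260.60) c1=(368.68, 227.16) c2=(359.83, 103.72) c3=(286.15, 138.90)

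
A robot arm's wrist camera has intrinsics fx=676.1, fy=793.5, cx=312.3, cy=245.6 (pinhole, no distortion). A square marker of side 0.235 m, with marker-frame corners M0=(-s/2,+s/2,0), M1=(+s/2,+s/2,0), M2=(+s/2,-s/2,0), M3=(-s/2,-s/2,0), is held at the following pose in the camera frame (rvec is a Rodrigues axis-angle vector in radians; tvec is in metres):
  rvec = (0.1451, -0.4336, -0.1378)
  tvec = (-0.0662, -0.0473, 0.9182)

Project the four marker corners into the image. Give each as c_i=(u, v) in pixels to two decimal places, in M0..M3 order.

c0=(190.92, 323.24) c1=(347.50, 284.78) c2=(331.89, 93.23) c3=(166.24, 111.92)

Intrinsics K: fx=676.1, fy=793.5, cx=312.3, cy=245.6
Marker side s = 0.235 m; corners in marker frame (Z=0):
  M0 = (-0.1175, +0.1175, 0)
  M1 = (+0.1175, +0.1175, 0)
  M2 = (+0.1175, -0.1175, 0)
  M3 = (-0.1175, -0.1175, 0)
rvec = (0.1451, -0.4336, -0.1378), |rvec| = θ = 0.47755 rad = 27.361°
Rodrigues: sinθ=0.45960, 1−cosθ=0.11188; R = I + sinθ·[k]× + (1−cosθ)·[k]×²:
    [+0.89845 +0.10176 -0.42712]
    [-0.16349 +0.98036 -0.11034]
    [+0.40750 +0.16896 +0.89744]
t = (-0.0662, -0.0473, 0.9182) m
M0: Pc = R·M0+t = (-0.15981, +0.08710, +0.89017); u = 676.1·(-0.15981)/0.89017 + 312.3 = 190.9204, v = 793.5·(+0.08710)/0.89017 + 245.6 = 323.2423
M1: Pc = R·M1+t = (+0.05132, +0.04868, +0.98593); u = 676.1·(+0.05132)/0.98593 + 312.3 = 347.4957, v = 793.5·(+0.04868)/0.98593 + 245.6 = 284.7805
M2: Pc = R·M2+t = (+0.02741, -0.18170, +0.94623); u = 676.1·(+0.02741)/0.94623 + 312.3 = 331.8863, v = 793.5·(-0.18170)/0.94623 + 245.6 = 93.2265
M3: Pc = R·M3+t = (-0.18372, -0.14328, +0.85047); u = 676.1·(-0.18372)/0.85047 + 312.3 = 166.2433, v = 793.5·(-0.14328)/0.85047 + 245.6 = 111.9152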